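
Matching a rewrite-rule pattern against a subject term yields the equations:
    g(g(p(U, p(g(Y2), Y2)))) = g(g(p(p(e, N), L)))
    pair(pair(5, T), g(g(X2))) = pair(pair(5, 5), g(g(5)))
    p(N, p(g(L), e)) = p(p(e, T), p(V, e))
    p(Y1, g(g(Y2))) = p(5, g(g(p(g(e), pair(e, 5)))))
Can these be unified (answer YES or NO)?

YES

Decompose g/1: g(p(U, p(g(Y2), Y2))) = g(p(p(e, N), L)).
Decompose g/1: p(U, p(g(Y2), Y2)) = p(p(e, N), L).
Decompose p/2: U = p(e, N),  p(g(Y2), Y2) = L.
Bind U := p(e, N); no other remaining equation mentions U.
Bind L := p(g(Y2), Y2); substituting into the one remaining equation that mentions L gives: p(N, p(g(p(g(Y2), Y2)), e)) = p(p(e, T), p(V, e)).
Decompose pair/2: pair(5, T) = pair(5, 5),  g(g(X2)) = g(g(5)).
Decompose pair/2: 5 = 5,  T = 5.
Delete trivial equation 5 = 5.
Bind T := 5; substituting into the one remaining equation that mentions T gives: p(N, p(g(p(g(Y2), Y2)), e)) = p(p(e, 5), p(V, e)).
Decompose g/1: g(X2) = g(5).
Decompose g/1: X2 = 5.
Bind X2 := 5; no other remaining equation mentions X2.
Decompose p/2: N = p(e, 5),  p(g(p(g(Y2), Y2)), e) = p(V, e).
Bind N := p(e, 5); no other remaining equation mentions N. Substituting into the earlier binding gives U := p(e, p(e, 5)).
Decompose p/2: g(p(g(Y2), Y2)) = V,  e = e.
Bind V := g(p(g(Y2), Y2)); no other remaining equation mentions V.
Delete trivial equation e = e.
Decompose p/2: Y1 = 5,  g(g(Y2)) = g(g(p(g(e), pair(e, 5)))).
Bind Y1 := 5; no other remaining equation mentions Y1.
Decompose g/1: g(Y2) = g(p(g(e), pair(e, 5))).
Decompose g/1: Y2 = p(g(e), pair(e, 5)).
Bind Y2 := p(g(e), pair(e, 5)). Substituting into the earlier bindings gives L := p(g(p(g(e), pair(e, 5))), p(g(e), pair(e, 5))), V := g(p(g(p(g(e), pair(e, 5))), p(g(e), pair(e, 5)))).
No equations remain and no clash or occurs-check failure arose, so a unifier exists.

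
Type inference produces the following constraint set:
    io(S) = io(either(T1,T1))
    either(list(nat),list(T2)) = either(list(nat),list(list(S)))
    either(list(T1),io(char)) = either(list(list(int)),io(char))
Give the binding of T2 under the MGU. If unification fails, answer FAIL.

list(either(list(int),list(int)))

Decompose io/1: S = either(T1,T1).
Bind S := either(T1,T1); substituting into the one remaining equation that mentions S gives: either(list(nat),list(T2)) = either(list(nat),list(list(either(T1,T1)))).
Decompose either/2: list(nat) = list(nat),  list(T2) = list(list(either(T1,T1))).
Delete trivial equation list(nat) = list(nat).
Decompose list/1: T2 = list(either(T1,T1)).
Bind T2 := list(either(T1,T1)); no other remaining equation mentions T2.
Decompose either/2: list(T1) = list(list(int)),  io(char) = io(char).
Decompose list/1: T1 = list(int).
Bind T1 := list(int); no other remaining equation mentions T1. Substituting into the earlier bindings gives S := either(list(int),list(int)), T2 := list(either(list(int),list(int))).
Delete trivial equation io(char) = io(char).
MGU = { S := either(list(int),list(int)), T2 := list(either(list(int),list(int))), T1 := list(int) }, so T2 := list(either(list(int),list(int))).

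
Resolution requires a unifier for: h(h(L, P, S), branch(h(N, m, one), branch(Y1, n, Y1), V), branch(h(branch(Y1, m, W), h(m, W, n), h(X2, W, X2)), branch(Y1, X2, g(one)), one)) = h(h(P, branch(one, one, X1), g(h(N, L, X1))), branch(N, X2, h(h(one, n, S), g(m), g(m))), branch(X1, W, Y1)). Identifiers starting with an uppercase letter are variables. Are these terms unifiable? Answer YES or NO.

NO

Decompose h/3: h(L, P, S) = h(P, branch(one, one, X1), g(h(N, L, X1))),  branch(h(N, m, one), branch(Y1, n, Y1), V) = branch(N, X2, h(h(one, n, S), g(m), g(m))),  branch(h(branch(Y1, m, W), h(m, W, n), h(X2, W, X2)), branch(Y1, X2, g(one)), one) = branch(X1, W, Y1).
Decompose h/3: L = P,  P = branch(one, one, X1),  S = g(h(N, L, X1)).
Bind L := P; substituting into the one remaining equation that mentions L gives: S = g(h(N, P, X1)).
Bind P := branch(one, one, X1); substituting into the one remaining equation that mentions P gives: S = g(h(N, branch(one, one, X1), X1)). Substituting into the earlier binding gives L := branch(one, one, X1).
Bind S := g(h(N, branch(one, one, X1), X1)); substituting into the one remaining equation that mentions S gives: branch(h(N, m, one), branch(Y1, n, Y1), V) = branch(N, X2, h(h(one, n, g(h(N, branch(one, one, X1), X1))), g(m), g(m))).
Decompose branch/3: h(N, m, one) = N,  branch(Y1, n, Y1) = X2,  V = h(h(one, n, g(h(N, branch(one, one, X1), X1))), g(m), g(m)).
Occurs check fails: N occurs in h(N, m, one); the equation N = h(N, m, one) has no finite solution.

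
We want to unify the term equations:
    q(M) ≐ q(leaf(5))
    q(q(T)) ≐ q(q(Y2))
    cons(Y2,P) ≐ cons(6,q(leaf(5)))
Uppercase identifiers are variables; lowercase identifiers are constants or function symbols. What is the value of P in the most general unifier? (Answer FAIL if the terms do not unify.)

Decompose q/1: M ≐ leaf(5).
Bind M := leaf(5); no other remaining equation mentions M.
Decompose q/1: q(T) ≐ q(Y2).
Decompose q/1: T ≐ Y2.
Bind T := Y2; no other remaining equation mentions T.
Decompose cons/2: Y2 ≐ 6,  P ≐ q(leaf(5)).
Bind Y2 := 6; no other remaining equation mentions Y2. Substituting into the earlier binding gives T := 6.
Bind P := q(leaf(5)).
MGU = { M -> leaf(5), T -> 6, Y2 -> 6, P -> q(leaf(5)) }, so P -> q(leaf(5)).

q(leaf(5))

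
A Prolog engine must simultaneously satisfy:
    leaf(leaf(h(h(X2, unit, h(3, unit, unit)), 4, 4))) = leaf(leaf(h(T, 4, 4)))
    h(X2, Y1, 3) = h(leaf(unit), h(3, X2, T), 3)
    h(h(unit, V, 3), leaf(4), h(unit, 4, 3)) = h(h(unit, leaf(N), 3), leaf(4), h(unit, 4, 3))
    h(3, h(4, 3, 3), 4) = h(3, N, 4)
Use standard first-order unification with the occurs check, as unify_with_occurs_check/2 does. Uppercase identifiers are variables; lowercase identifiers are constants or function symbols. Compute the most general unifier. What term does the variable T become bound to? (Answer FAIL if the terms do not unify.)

h(leaf(unit), unit, h(3, unit, unit))

Decompose leaf/1: leaf(h(h(X2, unit, h(3, unit, unit)), 4, 4)) = leaf(h(T, 4, 4)).
Decompose leaf/1: h(h(X2, unit, h(3, unit, unit)), 4, 4) = h(T, 4, 4).
Decompose h/3: h(X2, unit, h(3, unit, unit)) = T,  4 = 4,  4 = 4.
Bind T := h(X2, unit, h(3, unit, unit)); substituting into the one remaining equation that mentions T gives: h(X2, Y1, 3) = h(leaf(unit), h(3, X2, h(X2, unit, h(3, unit, unit))), 3).
Delete trivial equation 4 = 4.
Delete trivial equation 4 = 4.
Decompose h/3: X2 = leaf(unit),  Y1 = h(3, X2, h(X2, unit, h(3, unit, unit))),  3 = 3.
Bind X2 := leaf(unit); substituting into the one remaining equation that mentions X2 gives: Y1 = h(3, leaf(unit), h(leaf(unit), unit, h(3, unit, unit))). Substituting into the earlier binding gives T := h(leaf(unit), unit, h(3, unit, unit)).
Bind Y1 := h(3, leaf(unit), h(leaf(unit), unit, h(3, unit, unit))); no other remaining equation mentions Y1.
Delete trivial equation 3 = 3.
Decompose h/3: h(unit, V, 3) = h(unit, leaf(N), 3),  leaf(4) = leaf(4),  h(unit, 4, 3) = h(unit, 4, 3).
Decompose h/3: unit = unit,  V = leaf(N),  3 = 3.
Delete trivial equation unit = unit.
Bind V := leaf(N); no other remaining equation mentions V.
Delete trivial equation 3 = 3.
Delete trivial equation leaf(4) = leaf(4).
Delete trivial equation h(unit, 4, 3) = h(unit, 4, 3).
Decompose h/3: 3 = 3,  h(4, 3, 3) = N,  4 = 4.
Delete trivial equation 3 = 3.
Bind N := h(4, 3, 3); no other remaining equation mentions N. Substituting into the earlier binding gives V := leaf(h(4, 3, 3)).
Delete trivial equation 4 = 4.
MGU = { T ↦ h(leaf(unit), unit, h(3, unit, unit)), X2 ↦ leaf(unit), Y1 ↦ h(3, leaf(unit), h(leaf(unit), unit, h(3, unit, unit))), V ↦ leaf(h(4, 3, 3)), N ↦ h(4, 3, 3) }, so T ↦ h(leaf(unit), unit, h(3, unit, unit)).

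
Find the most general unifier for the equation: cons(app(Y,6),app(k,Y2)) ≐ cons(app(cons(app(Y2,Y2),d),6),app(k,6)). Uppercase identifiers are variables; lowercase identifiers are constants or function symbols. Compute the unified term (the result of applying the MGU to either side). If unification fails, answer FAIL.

Decompose cons/2: app(Y,6) ≐ app(cons(app(Y2,Y2),d),6),  app(k,Y2) ≐ app(k,6).
Decompose app/2: Y ≐ cons(app(Y2,Y2),d),  6 ≐ 6.
Bind Y := cons(app(Y2,Y2),d); no other remaining equation mentions Y.
Delete trivial equation 6 ≐ 6.
Decompose app/2: k ≐ k,  Y2 ≐ 6.
Delete trivial equation k ≐ k.
Bind Y2 := 6. Substituting into the earlier binding gives Y := cons(app(6,6),d).
Applying the MGU to either side gives cons(app(cons(app(6,6),d),6),app(k,6)).

cons(app(cons(app(6,6),d),6),app(k,6))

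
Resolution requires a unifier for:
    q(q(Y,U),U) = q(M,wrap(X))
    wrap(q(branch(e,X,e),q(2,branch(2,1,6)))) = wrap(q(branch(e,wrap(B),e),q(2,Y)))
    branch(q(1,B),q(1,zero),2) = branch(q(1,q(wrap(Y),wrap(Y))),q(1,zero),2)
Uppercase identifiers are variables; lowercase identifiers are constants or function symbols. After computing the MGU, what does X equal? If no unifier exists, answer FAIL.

wrap(q(wrap(branch(2,1,6)),wrap(branch(2,1,6))))

Decompose q/2: q(Y,U) = M,  U = wrap(X).
Bind M := q(Y,U); no other remaining equation mentions M.
Bind U := wrap(X); no other remaining equation mentions U. Substituting into the earlier binding gives M := q(Y,wrap(X)).
Decompose wrap/1: q(branch(e,X,e),q(2,branch(2,1,6))) = q(branch(e,wrap(B),e),q(2,Y)).
Decompose q/2: branch(e,X,e) = branch(e,wrap(B),e),  q(2,branch(2,1,6)) = q(2,Y).
Decompose branch/3: e = e,  X = wrap(B),  e = e.
Delete trivial equation e = e.
Bind X := wrap(B); no other remaining equation mentions X. Substituting into the earlier bindings gives M := q(Y,wrap(wrap(B))), U := wrap(wrap(B)).
Delete trivial equation e = e.
Decompose q/2: 2 = 2,  branch(2,1,6) = Y.
Delete trivial equation 2 = 2.
Bind Y := branch(2,1,6); substituting into the remaining equation gives: branch(q(1,B),q(1,zero),2) = branch(q(1,q(wrap(branch(2,1,6)),wrap(branch(2,1,6)))),q(1,zero),2). Substituting into the earlier binding gives M := q(branch(2,1,6),wrap(wrap(B))).
Decompose branch/3: q(1,B) = q(1,q(wrap(branch(2,1,6)),wrap(branch(2,1,6)))),  q(1,zero) = q(1,zero),  2 = 2.
Decompose q/2: 1 = 1,  B = q(wrap(branch(2,1,6)),wrap(branch(2,1,6))).
Delete trivial equation 1 = 1.
Bind B := q(wrap(branch(2,1,6)),wrap(branch(2,1,6))); no other remaining equation mentions B. Substituting into the earlier bindings gives M := q(branch(2,1,6),wrap(wrap(q(wrap(branch(2,1,6)),wrap(branch(2,1,6)))))), U := wrap(wrap(q(wrap(branch(2,1,6)),wrap(branch(2,1,6))))), X := wrap(q(wrap(branch(2,1,6)),wrap(branch(2,1,6)))).
Delete trivial equation q(1,zero) = q(1,zero).
Delete trivial equation 2 = 2.
MGU = { M := q(branch(2,1,6),wrap(wrap(q(wrap(branch(2,1,6)),wrap(branch(2,1,6)))))), U := wrap(wrap(q(wrap(branch(2,1,6)),wrap(branch(2,1,6))))), X := wrap(q(wrap(branch(2,1,6)),wrap(branch(2,1,6)))), Y := branch(2,1,6), B := q(wrap(branch(2,1,6)),wrap(branch(2,1,6))) }, so X := wrap(q(wrap(branch(2,1,6)),wrap(branch(2,1,6)))).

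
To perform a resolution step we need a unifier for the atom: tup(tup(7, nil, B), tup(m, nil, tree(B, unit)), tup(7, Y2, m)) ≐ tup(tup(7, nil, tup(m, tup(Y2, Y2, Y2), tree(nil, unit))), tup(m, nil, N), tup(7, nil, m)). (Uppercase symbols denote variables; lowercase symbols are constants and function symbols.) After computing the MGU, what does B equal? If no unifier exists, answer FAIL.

Decompose tup/3: tup(7, nil, B) ≐ tup(7, nil, tup(m, tup(Y2, Y2, Y2), tree(nil, unit))),  tup(m, nil, tree(B, unit)) ≐ tup(m, nil, N),  tup(7, Y2, m) ≐ tup(7, nil, m).
Decompose tup/3: 7 ≐ 7,  nil ≐ nil,  B ≐ tup(m, tup(Y2, Y2, Y2), tree(nil, unit)).
Delete trivial equation 7 ≐ 7.
Delete trivial equation nil ≐ nil.
Bind B := tup(m, tup(Y2, Y2, Y2), tree(nil, unit)); substituting into the one remaining equation that mentions B gives: tup(m, nil, tree(tup(m, tup(Y2, Y2, Y2), tree(nil, unit)), unit)) ≐ tup(m, nil, N).
Decompose tup/3: m ≐ m,  nil ≐ nil,  tree(tup(m, tup(Y2, Y2, Y2), tree(nil, unit)), unit) ≐ N.
Delete trivial equation m ≐ m.
Delete trivial equation nil ≐ nil.
Bind N := tree(tup(m, tup(Y2, Y2, Y2), tree(nil, unit)), unit); no other remaining equation mentions N.
Decompose tup/3: 7 ≐ 7,  Y2 ≐ nil,  m ≐ m.
Delete trivial equation 7 ≐ 7.
Bind Y2 := nil; no other remaining equation mentions Y2. Substituting into the earlier bindings gives B := tup(m, tup(nil, nil, nil), tree(nil, unit)), N := tree(tup(m, tup(nil, nil, nil), tree(nil, unit)), unit).
Delete trivial equation m ≐ m.
MGU = { B ↦ tup(m, tup(nil, nil, nil), tree(nil, unit)), N ↦ tree(tup(m, tup(nil, nil, nil), tree(nil, unit)), unit), Y2 ↦ nil }, so B ↦ tup(m, tup(nil, nil, nil), tree(nil, unit)).

tup(m, tup(nil, nil, nil), tree(nil, unit))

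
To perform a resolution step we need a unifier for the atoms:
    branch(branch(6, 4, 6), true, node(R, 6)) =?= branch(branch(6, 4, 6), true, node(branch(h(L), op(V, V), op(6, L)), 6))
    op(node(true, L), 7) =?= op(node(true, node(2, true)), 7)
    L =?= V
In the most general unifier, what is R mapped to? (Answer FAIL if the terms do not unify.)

Decompose branch/3: branch(6, 4, 6) =?= branch(6, 4, 6),  true =?= true,  node(R, 6) =?= node(branch(h(L), op(V, V), op(6, L)), 6).
Delete trivial equation branch(6, 4, 6) =?= branch(6, 4, 6).
Delete trivial equation true =?= true.
Decompose node/2: R =?= branch(h(L), op(V, V), op(6, L)),  6 =?= 6.
Bind R := branch(h(L), op(V, V), op(6, L)); no other remaining equation mentions R.
Delete trivial equation 6 =?= 6.
Decompose op/2: node(true, L) =?= node(true, node(2, true)),  7 =?= 7.
Decompose node/2: true =?= true,  L =?= node(2, true).
Delete trivial equation true =?= true.
Bind L := node(2, true); substituting into the one remaining equation that mentions L gives: node(2, true) =?= V. Substituting into the earlier binding gives R := branch(h(node(2, true)), op(V, V), op(6, node(2, true))).
Delete trivial equation 7 =?= 7.
Bind V := node(2, true). Substituting into the earlier binding gives R := branch(h(node(2, true)), op(node(2, true), node(2, true)), op(6, node(2, true))).
MGU = { R -> branch(h(node(2, true)), op(node(2, true), node(2, true)), op(6, node(2, true))), L -> node(2, true), V -> node(2, true) }, so R -> branch(h(node(2, true)), op(node(2, true), node(2, true)), op(6, node(2, true))).

branch(h(node(2, true)), op(node(2, true), node(2, true)), op(6, node(2, true)))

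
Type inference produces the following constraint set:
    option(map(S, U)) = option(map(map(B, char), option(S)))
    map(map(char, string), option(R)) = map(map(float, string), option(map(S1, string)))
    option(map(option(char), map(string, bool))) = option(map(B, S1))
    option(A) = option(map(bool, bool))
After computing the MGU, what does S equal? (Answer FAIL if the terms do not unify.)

FAIL

Decompose option/1: map(S, U) = map(map(B, char), option(S)).
Decompose map/2: S = map(B, char),  U = option(S).
Bind S := map(B, char); substituting into the one remaining equation that mentions S gives: U = option(map(B, char)).
Bind U := option(map(B, char)); no other remaining equation mentions U.
Decompose map/2: map(char, string) = map(float, string),  option(R) = option(map(S1, string)).
Decompose map/2: char = float,  string = string.
Clash: constants char and float differ; no unifier exists.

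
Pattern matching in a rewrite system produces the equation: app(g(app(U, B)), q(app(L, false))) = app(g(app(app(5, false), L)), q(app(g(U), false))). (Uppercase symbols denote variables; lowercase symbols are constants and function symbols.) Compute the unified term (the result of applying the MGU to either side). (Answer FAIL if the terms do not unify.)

Decompose app/2: g(app(U, B)) = g(app(app(5, false), L)),  q(app(L, false)) = q(app(g(U), false)).
Decompose g/1: app(U, B) = app(app(5, false), L).
Decompose app/2: U = app(5, false),  B = L.
Bind U := app(5, false); substituting into the one remaining equation that mentions U gives: q(app(L, false)) = q(app(g(app(5, false)), false)).
Bind B := L; no other remaining equation mentions B.
Decompose q/1: app(L, false) = app(g(app(5, false)), false).
Decompose app/2: L = g(app(5, false)),  false = false.
Bind L := g(app(5, false)); no other remaining equation mentions L. Substituting into the earlier binding gives B := g(app(5, false)).
Delete trivial equation false = false.
Applying the MGU to either side gives app(g(app(app(5, false), g(app(5, false)))), q(app(g(app(5, false)), false))).

app(g(app(app(5, false), g(app(5, false)))), q(app(g(app(5, false)), false)))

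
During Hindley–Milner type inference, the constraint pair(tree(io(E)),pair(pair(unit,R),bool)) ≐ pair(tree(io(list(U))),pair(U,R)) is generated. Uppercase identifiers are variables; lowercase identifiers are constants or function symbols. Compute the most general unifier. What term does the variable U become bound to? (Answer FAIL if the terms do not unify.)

pair(unit,bool)

Decompose pair/2: tree(io(E)) ≐ tree(io(list(U))),  pair(pair(unit,R),bool) ≐ pair(U,R).
Decompose tree/1: io(E) ≐ io(list(U)).
Decompose io/1: E ≐ list(U).
Bind E := list(U); no other remaining equation mentions E.
Decompose pair/2: pair(unit,R) ≐ U,  bool ≐ R.
Bind U := pair(unit,R); no other remaining equation mentions U. Substituting into the earlier binding gives E := list(pair(unit,R)).
Bind R := bool. Substituting into the earlier bindings gives E := list(pair(unit,bool)), U := pair(unit,bool).
MGU = { E -> list(pair(unit,bool)), U -> pair(unit,bool), R -> bool }, so U -> pair(unit,bool).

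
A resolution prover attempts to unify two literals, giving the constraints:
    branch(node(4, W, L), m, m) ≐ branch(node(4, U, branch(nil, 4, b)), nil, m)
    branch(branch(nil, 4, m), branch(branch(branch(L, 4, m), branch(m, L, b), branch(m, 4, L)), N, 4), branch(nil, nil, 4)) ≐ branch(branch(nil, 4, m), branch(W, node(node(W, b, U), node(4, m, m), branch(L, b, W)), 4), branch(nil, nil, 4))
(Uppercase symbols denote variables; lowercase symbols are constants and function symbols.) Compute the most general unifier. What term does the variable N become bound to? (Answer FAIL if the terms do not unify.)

Decompose branch/3: node(4, W, L) ≐ node(4, U, branch(nil, 4, b)),  m ≐ nil,  m ≐ m.
Decompose node/3: 4 ≐ 4,  W ≐ U,  L ≐ branch(nil, 4, b).
Delete trivial equation 4 ≐ 4.
Bind W := U; substituting into the one remaining equation that mentions W gives: branch(branch(nil, 4, m), branch(branch(branch(L, 4, m), branch(m, L, b), branch(m, 4, L)), N, 4), branch(nil, nil, 4)) ≐ branch(branch(nil, 4, m), branch(U, node(node(U, b, U), node(4, m, m), branch(L, b, U)), 4), branch(nil, nil, 4)).
Bind L := branch(nil, 4, b); substituting into the one remaining equation that mentions L gives: branch(branch(nil, 4, m), branch(branch(branch(branch(nil, 4, b), 4, m), branch(m, branch(nil, 4, b), b), branch(m, 4, branch(nil, 4, b))), N, 4), branch(nil, nil, 4)) ≐ branch(branch(nil, 4, m), branch(U, node(node(U, b, U), node(4, m, m), branch(branch(nil, 4, b), b, U)), 4), branch(nil, nil, 4)).
Clash: constants m and nil differ; no unifier exists.

FAIL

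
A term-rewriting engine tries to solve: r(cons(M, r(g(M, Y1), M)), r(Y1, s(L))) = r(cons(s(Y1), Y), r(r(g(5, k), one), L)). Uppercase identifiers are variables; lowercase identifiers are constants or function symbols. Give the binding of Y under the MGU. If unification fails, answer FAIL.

Decompose r/2: cons(M, r(g(M, Y1), M)) = cons(s(Y1), Y),  r(Y1, s(L)) = r(r(g(5, k), one), L).
Decompose cons/2: M = s(Y1),  r(g(M, Y1), M) = Y.
Bind M := s(Y1); substituting into the one remaining equation that mentions M gives: r(g(s(Y1), Y1), s(Y1)) = Y.
Bind Y := r(g(s(Y1), Y1), s(Y1)); no other remaining equation mentions Y.
Decompose r/2: Y1 = r(g(5, k), one),  s(L) = L.
Bind Y1 := r(g(5, k), one); no other remaining equation mentions Y1. Substituting into the earlier bindings gives M := s(r(g(5, k), one)), Y := r(g(s(r(g(5, k), one)), r(g(5, k), one)), s(r(g(5, k), one))).
Occurs check fails: L occurs in s(L); the equation L = s(L) has no finite solution.

FAIL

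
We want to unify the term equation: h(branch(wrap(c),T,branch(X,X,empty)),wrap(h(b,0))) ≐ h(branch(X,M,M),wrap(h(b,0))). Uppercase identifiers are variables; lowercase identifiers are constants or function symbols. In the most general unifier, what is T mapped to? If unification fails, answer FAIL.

branch(wrap(c),wrap(c),empty)

Decompose h/2: branch(wrap(c),T,branch(X,X,empty)) ≐ branch(X,M,M),  wrap(h(b,0)) ≐ wrap(h(b,0)).
Decompose branch/3: wrap(c) ≐ X,  T ≐ M,  branch(X,X,empty) ≐ M.
Bind X := wrap(c); substituting into the one remaining equation that mentions X gives: branch(wrap(c),wrap(c),empty) ≐ M.
Bind T := M; no other remaining equation mentions T.
Bind M := branch(wrap(c),wrap(c),empty); no other remaining equation mentions M. Substituting into the earlier binding gives T := branch(wrap(c),wrap(c),empty).
Delete trivial equation wrap(h(b,0)) ≐ wrap(h(b,0)).
MGU = { X -> wrap(c), T -> branch(wrap(c),wrap(c),empty), M -> branch(wrap(c),wrap(c),empty) }, so T -> branch(wrap(c),wrap(c),empty).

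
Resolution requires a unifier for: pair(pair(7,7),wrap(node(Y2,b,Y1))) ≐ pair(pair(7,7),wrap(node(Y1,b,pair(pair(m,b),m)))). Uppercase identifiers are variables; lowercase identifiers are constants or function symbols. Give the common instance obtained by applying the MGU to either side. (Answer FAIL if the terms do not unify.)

pair(pair(7,7),wrap(node(pair(pair(m,b),m),b,pair(pair(m,b),m))))

Decompose pair/2: pair(7,7) ≐ pair(7,7),  wrap(node(Y2,b,Y1)) ≐ wrap(node(Y1,b,pair(pair(m,b),m))).
Delete trivial equation pair(7,7) ≐ pair(7,7).
Decompose wrap/1: node(Y2,b,Y1) ≐ node(Y1,b,pair(pair(m,b),m)).
Decompose node/3: Y2 ≐ Y1,  b ≐ b,  Y1 ≐ pair(pair(m,b),m).
Bind Y2 := Y1; no other remaining equation mentions Y2.
Delete trivial equation b ≐ b.
Bind Y1 := pair(pair(m,b),m). Substituting into the earlier binding gives Y2 := pair(pair(m,b),m).
Applying the MGU to either side gives pair(pair(7,7),wrap(node(pair(pair(m,b),m),b,pair(pair(m,b),m)))).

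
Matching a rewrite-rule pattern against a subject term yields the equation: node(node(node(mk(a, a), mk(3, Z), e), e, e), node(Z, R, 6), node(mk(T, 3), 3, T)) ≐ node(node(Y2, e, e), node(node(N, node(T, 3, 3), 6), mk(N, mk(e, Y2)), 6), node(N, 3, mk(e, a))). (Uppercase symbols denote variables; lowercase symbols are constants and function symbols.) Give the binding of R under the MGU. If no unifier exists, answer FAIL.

mk(mk(mk(e, a), 3), mk(e, node(mk(a, a), mk(3, node(mk(mk(e, a), 3), node(mk(e, a), 3, 3), 6)), e)))

Decompose node/3: node(node(mk(a, a), mk(3, Z), e), e, e) ≐ node(Y2, e, e),  node(Z, R, 6) ≐ node(node(N, node(T, 3, 3), 6), mk(N, mk(e, Y2)), 6),  node(mk(T, 3), 3, T) ≐ node(N, 3, mk(e, a)).
Decompose node/3: node(mk(a, a), mk(3, Z), e) ≐ Y2,  e ≐ e,  e ≐ e.
Bind Y2 := node(mk(a, a), mk(3, Z), e); substituting into the one remaining equation that mentions Y2 gives: node(Z, R, 6) ≐ node(node(N, node(T, 3, 3), 6), mk(N, mk(e, node(mk(a, a), mk(3, Z), e))), 6).
Delete trivial equation e ≐ e.
Delete trivial equation e ≐ e.
Decompose node/3: Z ≐ node(N, node(T, 3, 3), 6),  R ≐ mk(N, mk(e, node(mk(a, a), mk(3, Z), e))),  6 ≐ 6.
Bind Z := node(N, node(T, 3, 3), 6); substituting into the one remaining equation that mentions Z gives: R ≐ mk(N, mk(e, node(mk(a, a), mk(3, node(N, node(T, 3, 3), 6)), e))). Substituting into the earlier binding gives Y2 := node(mk(a, a), mk(3, node(N, node(T, 3, 3), 6)), e).
Bind R := mk(N, mk(e, node(mk(a, a), mk(3, node(N, node(T, 3, 3), 6)), e))); no other remaining equation mentions R.
Delete trivial equation 6 ≐ 6.
Decompose node/3: mk(T, 3) ≐ N,  3 ≐ 3,  T ≐ mk(e, a).
Bind N := mk(T, 3); no other remaining equation mentions N. Substituting into the earlier bindings gives Y2 := node(mk(a, a), mk(3, node(mk(T, 3), node(T, 3, 3), 6)), e), Z := node(mk(T, 3), node(T, 3, 3), 6), R := mk(mk(T, 3), mk(e, node(mk(a, a), mk(3, node(mk(T, 3), node(T, 3, 3), 6)), e))).
Delete trivial equation 3 ≐ 3.
Bind T := mk(e, a). Substituting into the earlier bindings gives Y2 := node(mk(a, a), mk(3, node(mk(mk(e, a), 3), node(mk(e, a), 3, 3), 6)), e), Z := node(mk(mk(e, a), 3), node(mk(e, a), 3, 3), 6), R := mk(mk(mk(e, a), 3), mk(e, node(mk(a, a), mk(3, node(mk(mk(e, a), 3), node(mk(e, a), 3, 3), 6)), e))), N := mk(mk(e, a), 3).
MGU = { Y2 -> node(mk(a, a), mk(3, node(mk(mk(e, a), 3), node(mk(e, a), 3, 3), 6)), e), Z -> node(mk(mk(e, a), 3), node(mk(e, a), 3, 3), 6), R -> mk(mk(mk(e, a), 3), mk(e, node(mk(a, a), mk(3, node(mk(mk(e, a), 3), node(mk(e, a), 3, 3), 6)), e))), N -> mk(mk(e, a), 3), T -> mk(e, a) }, so R -> mk(mk(mk(e, a), 3), mk(e, node(mk(a, a), mk(3, node(mk(mk(e, a), 3), node(mk(e, a), 3, 3), 6)), e))).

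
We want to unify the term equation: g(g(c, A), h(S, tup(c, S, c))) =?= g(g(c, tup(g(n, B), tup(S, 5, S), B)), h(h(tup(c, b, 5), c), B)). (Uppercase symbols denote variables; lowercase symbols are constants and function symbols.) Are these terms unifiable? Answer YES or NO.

Decompose g/2: g(c, A) =?= g(c, tup(g(n, B), tup(S, 5, S), B)),  h(S, tup(c, S, c)) =?= h(h(tup(c, b, 5), c), B).
Decompose g/2: c =?= c,  A =?= tup(g(n, B), tup(S, 5, S), B).
Delete trivial equation c =?= c.
Bind A := tup(g(n, B), tup(S, 5, S), B); no other remaining equation mentions A.
Decompose h/2: S =?= h(tup(c, b, 5), c),  tup(c, S, c) =?= B.
Bind S := h(tup(c, b, 5), c); substituting into the remaining equation gives: tup(c, h(tup(c, b, 5), c), c) =?= B. Substituting into the earlier binding gives A := tup(g(n, B), tup(h(tup(c, b, 5), c), 5, h(tup(c, b, 5), c)), B).
Bind B := tup(c, h(tup(c, b, 5), c), c). Substituting into the earlier binding gives A := tup(g(n, tup(c, h(tup(c, b, 5), c), c)), tup(h(tup(c, b, 5), c), 5, h(tup(c, b, 5), c)), tup(c, h(tup(c, b, 5), c), c)).
No equations remain and no clash or occurs-check failure arose, so a unifier exists.

YES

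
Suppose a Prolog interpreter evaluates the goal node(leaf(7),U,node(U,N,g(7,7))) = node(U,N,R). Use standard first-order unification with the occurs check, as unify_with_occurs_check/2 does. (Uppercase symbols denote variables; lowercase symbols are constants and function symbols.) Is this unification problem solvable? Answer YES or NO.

YES

Decompose node/3: leaf(7) = U,  U = N,  node(U,N,g(7,7)) = R.
Bind U := leaf(7); substituting into the remaining equations gives: leaf(7) = N,  node(leaf(7),N,g(7,7)) = R.
Bind N := leaf(7); substituting into the remaining equation gives: node(leaf(7),leaf(7),g(7,7)) = R.
Bind R := node(leaf(7),leaf(7),g(7,7)).
No equations remain and no clash or occurs-check failure arose, so a unifier exists.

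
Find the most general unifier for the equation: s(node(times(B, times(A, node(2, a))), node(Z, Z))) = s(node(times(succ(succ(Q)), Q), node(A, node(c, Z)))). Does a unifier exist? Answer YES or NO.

NO

Decompose s/1: node(times(B, times(A, node(2, a))), node(Z, Z)) = node(times(succ(succ(Q)), Q), node(A, node(c, Z))).
Decompose node/2: times(B, times(A, node(2, a))) = times(succ(succ(Q)), Q),  node(Z, Z) = node(A, node(c, Z)).
Decompose times/2: B = succ(succ(Q)),  times(A, node(2, a)) = Q.
Bind B := succ(succ(Q)); no other remaining equation mentions B.
Bind Q := times(A, node(2, a)); no other remaining equation mentions Q. Substituting into the earlier binding gives B := succ(succ(times(A, node(2, a)))).
Decompose node/2: Z = A,  Z = node(c, Z).
Bind Z := A; substituting into the remaining equation gives: A = node(c, A).
Occurs check fails: A occurs in node(c, A); the equation A = node(c, A) has no finite solution.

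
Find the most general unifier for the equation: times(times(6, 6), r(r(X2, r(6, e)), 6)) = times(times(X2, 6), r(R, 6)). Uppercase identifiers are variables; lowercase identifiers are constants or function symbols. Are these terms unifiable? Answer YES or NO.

Decompose times/2: times(6, 6) = times(X2, 6),  r(r(X2, r(6, e)), 6) = r(R, 6).
Decompose times/2: 6 = X2,  6 = 6.
Bind X2 := 6; substituting into the one remaining equation that mentions X2 gives: r(r(6, r(6, e)), 6) = r(R, 6).
Delete trivial equation 6 = 6.
Decompose r/2: r(6, r(6, e)) = R,  6 = 6.
Bind R := r(6, r(6, e)); no other remaining equation mentions R.
Delete trivial equation 6 = 6.
No equations remain and no clash or occurs-check failure arose, so a unifier exists.

YES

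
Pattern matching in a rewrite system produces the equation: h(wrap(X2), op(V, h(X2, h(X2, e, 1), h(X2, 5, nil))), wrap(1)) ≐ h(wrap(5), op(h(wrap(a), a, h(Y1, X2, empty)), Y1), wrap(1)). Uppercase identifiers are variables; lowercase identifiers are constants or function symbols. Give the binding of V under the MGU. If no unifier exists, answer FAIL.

Decompose h/3: wrap(X2) ≐ wrap(5),  op(V, h(X2, h(X2, e, 1), h(X2, 5, nil))) ≐ op(h(wrap(a), a, h(Y1, X2, empty)), Y1),  wrap(1) ≐ wrap(1).
Decompose wrap/1: X2 ≐ 5.
Bind X2 := 5; substituting into the one remaining equation that mentions X2 gives: op(V, h(5, h(5, e, 1), h(5, 5, nil))) ≐ op(h(wrap(a), a, h(Y1, 5, empty)), Y1).
Decompose op/2: V ≐ h(wrap(a), a, h(Y1, 5, empty)),  h(5, h(5, e, 1), h(5, 5, nil)) ≐ Y1.
Bind V := h(wrap(a), a, h(Y1, 5, empty)); no other remaining equation mentions V.
Bind Y1 := h(5, h(5, e, 1), h(5, 5, nil)); no other remaining equation mentions Y1. Substituting into the earlier binding gives V := h(wrap(a), a, h(h(5, h(5, e, 1), h(5, 5, nil)), 5, empty)).
Delete trivial equation wrap(1) ≐ wrap(1).
MGU = { X2 := 5, V := h(wrap(a), a, h(h(5, h(5, e, 1), h(5, 5, nil)), 5, empty)), Y1 := h(5, h(5, e, 1), h(5, 5, nil)) }, so V := h(wrap(a), a, h(h(5, h(5, e, 1), h(5, 5, nil)), 5, empty)).

h(wrap(a), a, h(h(5, h(5, e, 1), h(5, 5, nil)), 5, empty))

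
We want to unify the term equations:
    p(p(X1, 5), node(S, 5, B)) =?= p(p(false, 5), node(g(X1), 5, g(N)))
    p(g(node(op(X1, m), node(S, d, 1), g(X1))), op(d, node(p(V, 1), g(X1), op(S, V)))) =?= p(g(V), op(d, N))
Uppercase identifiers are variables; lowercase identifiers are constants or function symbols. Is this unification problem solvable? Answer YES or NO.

Decompose p/2: p(X1, 5) =?= p(false, 5),  node(S, 5, B) =?= node(g(X1), 5, g(N)).
Decompose p/2: X1 =?= false,  5 =?= 5.
Bind X1 := false; substituting into the 2 remaining equations that mention X1 gives: node(S, 5, B) =?= node(g(false), 5, g(N)),  p(g(node(op(false, m), node(S, d, 1), g(false))), op(d, node(p(V, 1), g(false), op(S, V)))) =?= p(g(V), op(d, N)).
Delete trivial equation 5 =?= 5.
Decompose node/3: S =?= g(false),  5 =?= 5,  B =?= g(N).
Bind S := g(false); substituting into the one remaining equation that mentions S gives: p(g(node(op(false, m), node(g(false), d, 1), g(false))), op(d, node(p(V, 1), g(false), op(g(false), V)))) =?= p(g(V), op(d, N)).
Delete trivial equation 5 =?= 5.
Bind B := g(N); no other remaining equation mentions B.
Decompose p/2: g(node(op(false, m), node(g(false), d, 1), g(false))) =?= g(V),  op(d, node(p(V, 1), g(false), op(g(false), V))) =?= op(d, N).
Decompose g/1: node(op(false, m), node(g(false), d, 1), g(false)) =?= V.
Bind V := node(op(false, m), node(g(false), d, 1), g(false)); substituting into the remaining equation gives: op(d, node(p(node(op(false, m), node(g(false), d, 1), g(false)), 1), g(false), op(g(false), node(op(false, m), node(g(false), d, 1), g(false))))) =?= op(d, N).
Decompose op/2: d =?= d,  node(p(node(op(false, m), node(g(false), d, 1), g(false)), 1), g(false), op(g(false), node(op(false, m), node(g(false), d, 1), g(false)))) =?= N.
Delete trivial equation d =?= d.
Bind N := node(p(node(op(false, m), node(g(false), d, 1), g(false)), 1), g(false), op(g(false), node(op(false, m), node(g(false), d, 1), g(false)))). Substituting into the earlier binding gives B := g(node(p(node(op(false, m), node(g(false), d, 1), g(false)), 1), g(false), op(g(false), node(op(false, m), node(g(false), d, 1), g(false))))).
No equations remain and no clash or occurs-check failure arose, so a unifier exists.

YES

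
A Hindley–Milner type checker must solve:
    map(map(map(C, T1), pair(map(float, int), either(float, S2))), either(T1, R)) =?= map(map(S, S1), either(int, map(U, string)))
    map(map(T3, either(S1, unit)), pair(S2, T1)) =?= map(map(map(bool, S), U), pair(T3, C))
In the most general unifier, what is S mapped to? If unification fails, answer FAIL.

Decompose map/2: map(map(C, T1), pair(map(float, int), either(float, S2))) =?= map(S, S1),  either(T1, R) =?= either(int, map(U, string)).
Decompose map/2: map(C, T1) =?= S,  pair(map(float, int), either(float, S2)) =?= S1.
Bind S := map(C, T1); substituting into the one remaining equation that mentions S gives: map(map(T3, either(S1, unit)), pair(S2, T1)) =?= map(map(map(bool, map(C, T1)), U), pair(T3, C)).
Bind S1 := pair(map(float, int), either(float, S2)); substituting into the one remaining equation that mentions S1 gives: map(map(T3, either(pair(map(float, int), either(float, S2)), unit)), pair(S2, T1)) =?= map(map(map(bool, map(C, T1)), U), pair(T3, C)).
Decompose either/2: T1 =?= int,  R =?= map(U, string).
Bind T1 := int; substituting into the one remaining equation that mentions T1 gives: map(map(T3, either(pair(map(float, int), either(float, S2)), unit)), pair(S2, int)) =?= map(map(map(bool, map(C, int)), U), pair(T3, C)). Substituting into the earlier binding gives S := map(C, int).
Bind R := map(U, string); no other remaining equation mentions R.
Decompose map/2: map(T3, either(pair(map(float, int), either(float, S2)), unit)) =?= map(map(bool, map(C, int)), U),  pair(S2, int) =?= pair(T3, C).
Decompose map/2: T3 =?= map(bool, map(C, int)),  either(pair(map(float, int), either(float, S2)), unit) =?= U.
Bind T3 := map(bool, map(C, int)); substituting into the one remaining equation that mentions T3 gives: pair(S2, int) =?= pair(map(bool, map(C, int)), C).
Bind U := either(pair(map(float, int), either(float, S2)), unit); no other remaining equation mentions U. Substituting into the earlier binding gives R := map(either(pair(map(float, int), either(float, S2)), unit), string).
Decompose pair/2: S2 =?= map(bool, map(C, int)),  int =?= C.
Bind S2 := map(bool, map(C, int)); no other remaining equation mentions S2. Substituting into the earlier bindings gives S1 := pair(map(float, int), either(float, map(bool, map(C, int)))), R := map(either(pair(map(float, int), either(float, map(bool, map(C, int)))), unit), string), U := either(pair(map(float, int), either(float, map(bool, map(C, int)))), unit).
Bind C := int. Substituting into the earlier bindings gives S := map(int, int), S1 := pair(map(float, int), either(float, map(bool, map(int, int)))), R := map(either(pair(map(float, int), either(float, map(bool, map(int, int)))), unit), string), T3 := map(bool, map(int, int)), U := either(pair(map(float, int), either(float, map(bool, map(int, int)))), unit), S2 := map(bool, map(int, int)).
MGU = { S ↦ map(int, int), S1 ↦ pair(map(float, int), either(float, map(bool, map(int, int)))), T1 ↦ int, R ↦ map(either(pair(map(float, int), either(float, map(bool, map(int, int)))), unit), string), T3 ↦ map(bool, map(int, int)), U ↦ either(pair(map(float, int), either(float, map(bool, map(int, int)))), unit), S2 ↦ map(bool, map(int, int)), C ↦ int }, so S ↦ map(int, int).

map(int, int)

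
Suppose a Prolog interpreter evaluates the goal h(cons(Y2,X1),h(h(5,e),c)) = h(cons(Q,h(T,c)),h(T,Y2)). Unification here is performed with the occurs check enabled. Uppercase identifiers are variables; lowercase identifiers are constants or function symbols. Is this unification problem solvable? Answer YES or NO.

YES

Decompose h/2: cons(Y2,X1) = cons(Q,h(T,c)),  h(h(5,e),c) = h(T,Y2).
Decompose cons/2: Y2 = Q,  X1 = h(T,c).
Bind Y2 := Q; substituting into the one remaining equation that mentions Y2 gives: h(h(5,e),c) = h(T,Q).
Bind X1 := h(T,c); no other remaining equation mentions X1.
Decompose h/2: h(5,e) = T,  c = Q.
Bind T := h(5,e); no other remaining equation mentions T. Substituting into the earlier binding gives X1 := h(h(5,e),c).
Bind Q := c. Substituting into the earlier binding gives Y2 := c.
No equations remain and no clash or occurs-check failure arose, so a unifier exists.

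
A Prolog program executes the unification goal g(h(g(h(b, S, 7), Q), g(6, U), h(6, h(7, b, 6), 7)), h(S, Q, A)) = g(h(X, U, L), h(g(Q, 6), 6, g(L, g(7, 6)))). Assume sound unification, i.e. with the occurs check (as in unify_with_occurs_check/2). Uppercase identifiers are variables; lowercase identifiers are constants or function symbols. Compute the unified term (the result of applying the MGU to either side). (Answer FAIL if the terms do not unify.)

Decompose g/2: h(g(h(b, S, 7), Q), g(6, U), h(6, h(7, b, 6), 7)) = h(X, U, L),  h(S, Q, A) = h(g(Q, 6), 6, g(L, g(7, 6))).
Decompose h/3: g(h(b, S, 7), Q) = X,  g(6, U) = U,  h(6, h(7, b, 6), 7) = L.
Bind X := g(h(b, S, 7), Q); no other remaining equation mentions X.
Occurs check fails: U occurs in g(6, U); the equation U = g(6, U) has no finite solution.

FAIL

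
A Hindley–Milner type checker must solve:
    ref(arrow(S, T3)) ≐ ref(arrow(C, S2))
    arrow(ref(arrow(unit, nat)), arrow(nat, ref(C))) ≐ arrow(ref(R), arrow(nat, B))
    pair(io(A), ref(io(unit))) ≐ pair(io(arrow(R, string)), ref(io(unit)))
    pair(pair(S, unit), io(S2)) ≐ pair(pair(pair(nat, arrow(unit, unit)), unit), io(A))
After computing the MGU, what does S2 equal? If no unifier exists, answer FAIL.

arrow(arrow(unit, nat), string)

Decompose ref/1: arrow(S, T3) ≐ arrow(C, S2).
Decompose arrow/2: S ≐ C,  T3 ≐ S2.
Bind S := C; substituting into the one remaining equation that mentions S gives: pair(pair(C, unit), io(S2)) ≐ pair(pair(pair(nat, arrow(unit, unit)), unit), io(A)).
Bind T3 := S2; no other remaining equation mentions T3.
Decompose arrow/2: ref(arrow(unit, nat)) ≐ ref(R),  arrow(nat, ref(C)) ≐ arrow(nat, B).
Decompose ref/1: arrow(unit, nat) ≐ R.
Bind R := arrow(unit, nat); substituting into the one remaining equation that mentions R gives: pair(io(A), ref(io(unit))) ≐ pair(io(arrow(arrow(unit, nat), string)), ref(io(unit))).
Decompose arrow/2: nat ≐ nat,  ref(C) ≐ B.
Delete trivial equation nat ≐ nat.
Bind B := ref(C); no other remaining equation mentions B.
Decompose pair/2: io(A) ≐ io(arrow(arrow(unit, nat), string)),  ref(io(unit)) ≐ ref(io(unit)).
Decompose io/1: A ≐ arrow(arrow(unit, nat), string).
Bind A := arrow(arrow(unit, nat), string); substituting into the one remaining equation that mentions A gives: pair(pair(C, unit), io(S2)) ≐ pair(pair(pair(nat, arrow(unit, unit)), unit), io(arrow(arrow(unit, nat), string))).
Delete trivial equation ref(io(unit)) ≐ ref(io(unit)).
Decompose pair/2: pair(C, unit) ≐ pair(pair(nat, arrow(unit, unit)), unit),  io(S2) ≐ io(arrow(arrow(unit, nat), string)).
Decompose pair/2: C ≐ pair(nat, arrow(unit, unit)),  unit ≐ unit.
Bind C := pair(nat, arrow(unit, unit)); no other remaining equation mentions C. Substituting into the earlier bindings gives S := pair(nat, arrow(unit, unit)), B := ref(pair(nat, arrow(unit, unit))).
Delete trivial equation unit ≐ unit.
Decompose io/1: S2 ≐ arrow(arrow(unit, nat), string).
Bind S2 := arrow(arrow(unit, nat), string). Substituting into the earlier binding gives T3 := arrow(arrow(unit, nat), string).
MGU = { S -> pair(nat, arrow(unit, unit)), T3 -> arrow(arrow(unit, nat), string), R -> arrow(unit, nat), B -> ref(pair(nat, arrow(unit, unit))), A -> arrow(arrow(unit, nat), string), C -> pair(nat, arrow(unit, unit)), S2 -> arrow(arrow(unit, nat), string) }, so S2 -> arrow(arrow(unit, nat), string).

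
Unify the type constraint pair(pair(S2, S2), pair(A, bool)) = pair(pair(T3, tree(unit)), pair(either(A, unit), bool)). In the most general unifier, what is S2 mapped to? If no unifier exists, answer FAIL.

Decompose pair/2: pair(S2, S2) = pair(T3, tree(unit)),  pair(A, bool) = pair(either(A, unit), bool).
Decompose pair/2: S2 = T3,  S2 = tree(unit).
Bind S2 := T3; substituting into the one remaining equation that mentions S2 gives: T3 = tree(unit).
Bind T3 := tree(unit); no other remaining equation mentions T3. Substituting into the earlier binding gives S2 := tree(unit).
Decompose pair/2: A = either(A, unit),  bool = bool.
Occurs check fails: A occurs in either(A, unit); the equation A = either(A, unit) has no finite solution.

FAIL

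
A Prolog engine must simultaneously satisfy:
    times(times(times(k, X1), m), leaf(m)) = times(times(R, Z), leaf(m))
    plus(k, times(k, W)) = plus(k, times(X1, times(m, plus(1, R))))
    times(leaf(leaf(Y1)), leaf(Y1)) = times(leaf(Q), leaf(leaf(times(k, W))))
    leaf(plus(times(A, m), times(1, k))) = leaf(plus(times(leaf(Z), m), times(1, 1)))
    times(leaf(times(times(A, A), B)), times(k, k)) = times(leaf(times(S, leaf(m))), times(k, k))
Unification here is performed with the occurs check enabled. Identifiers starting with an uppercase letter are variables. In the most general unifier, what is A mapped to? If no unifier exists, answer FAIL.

FAIL

Decompose times/2: times(times(k, X1), m) = times(R, Z),  leaf(m) = leaf(m).
Decompose times/2: times(k, X1) = R,  m = Z.
Bind R := times(k, X1); substituting into the one remaining equation that mentions R gives: plus(k, times(k, W)) = plus(k, times(X1, times(m, plus(1, times(k, X1))))).
Bind Z := m; substituting into the one remaining equation that mentions Z gives: leaf(plus(times(A, m), times(1, k))) = leaf(plus(times(leaf(m), m), times(1, 1))).
Delete trivial equation leaf(m) = leaf(m).
Decompose plus/2: k = k,  times(k, W) = times(X1, times(m, plus(1, times(k, X1)))).
Delete trivial equation k = k.
Decompose times/2: k = X1,  W = times(m, plus(1, times(k, X1))).
Bind X1 := k; substituting into the one remaining equation that mentions X1 gives: W = times(m, plus(1, times(k, k))). Substituting into the earlier binding gives R := times(k, k).
Bind W := times(m, plus(1, times(k, k))); substituting into the one remaining equation that mentions W gives: times(leaf(leaf(Y1)), leaf(Y1)) = times(leaf(Q), leaf(leaf(times(k, times(m, plus(1, times(k, k))))))).
Decompose times/2: leaf(leaf(Y1)) = leaf(Q),  leaf(Y1) = leaf(leaf(times(k, times(m, plus(1, times(k, k)))))).
Decompose leaf/1: leaf(Y1) = Q.
Bind Q := leaf(Y1); no other remaining equation mentions Q.
Decompose leaf/1: Y1 = leaf(times(k, times(m, plus(1, times(k, k))))).
Bind Y1 := leaf(times(k, times(m, plus(1, times(k, k))))); no other remaining equation mentions Y1. Substituting into the earlier binding gives Q := leaf(leaf(times(k, times(m, plus(1, times(k, k)))))).
Decompose leaf/1: plus(times(A, m), times(1, k)) = plus(times(leaf(m), m), times(1, 1)).
Decompose plus/2: times(A, m) = times(leaf(m), m),  times(1, k) = times(1, 1).
Decompose times/2: A = leaf(m),  m = m.
Bind A := leaf(m); substituting into the one remaining equation that mentions A gives: times(leaf(times(times(leaf(m), leaf(m)), B)), times(k, k)) = times(leaf(times(S, leaf(m))), times(k, k)).
Delete trivial equation m = m.
Decompose times/2: 1 = 1,  k = 1.
Delete trivial equation 1 = 1.
Clash: constants k and 1 differ; no unifier exists.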